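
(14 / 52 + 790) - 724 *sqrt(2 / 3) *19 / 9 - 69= 18753 / 26 - 13756 *sqrt(6) / 27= -526.70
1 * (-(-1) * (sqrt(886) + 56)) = sqrt(886) + 56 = 85.77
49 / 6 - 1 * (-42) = 301 / 6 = 50.17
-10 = -10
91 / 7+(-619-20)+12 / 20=-3127 / 5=-625.40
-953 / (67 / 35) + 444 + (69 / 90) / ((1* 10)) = -53.76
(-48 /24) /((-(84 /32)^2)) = 0.29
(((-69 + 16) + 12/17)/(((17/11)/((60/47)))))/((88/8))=-53340/13583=-3.93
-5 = -5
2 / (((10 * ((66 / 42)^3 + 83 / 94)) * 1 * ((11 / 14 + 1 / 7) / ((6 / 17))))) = 2708328 / 169709215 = 0.02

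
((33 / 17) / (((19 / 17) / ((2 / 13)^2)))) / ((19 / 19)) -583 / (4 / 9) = -16847589 / 12844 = -1311.71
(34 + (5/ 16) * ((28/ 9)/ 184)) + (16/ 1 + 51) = 669059/ 6624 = 101.01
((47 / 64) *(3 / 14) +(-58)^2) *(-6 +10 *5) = 33157135 / 224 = 148022.92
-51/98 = -0.52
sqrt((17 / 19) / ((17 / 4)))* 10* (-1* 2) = -40* sqrt(19) / 19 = -9.18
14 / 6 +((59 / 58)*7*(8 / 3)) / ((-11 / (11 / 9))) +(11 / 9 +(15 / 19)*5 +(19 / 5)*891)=252253898 / 74385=3391.19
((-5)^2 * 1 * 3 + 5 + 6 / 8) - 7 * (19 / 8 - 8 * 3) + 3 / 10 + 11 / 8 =1169 / 5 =233.80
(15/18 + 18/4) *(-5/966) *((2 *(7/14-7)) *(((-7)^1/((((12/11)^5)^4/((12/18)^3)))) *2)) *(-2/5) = 8745749934123280119613/83698767960113040850944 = 0.10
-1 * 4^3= -64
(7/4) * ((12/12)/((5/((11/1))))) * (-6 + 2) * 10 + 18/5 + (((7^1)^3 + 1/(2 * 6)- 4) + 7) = 11741/60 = 195.68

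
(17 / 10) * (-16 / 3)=-136 / 15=-9.07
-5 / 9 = -0.56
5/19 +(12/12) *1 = 24/19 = 1.26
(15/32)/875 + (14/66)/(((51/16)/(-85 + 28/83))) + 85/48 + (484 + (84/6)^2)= 528914045917/782258400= 676.14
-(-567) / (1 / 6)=3402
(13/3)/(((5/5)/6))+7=33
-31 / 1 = -31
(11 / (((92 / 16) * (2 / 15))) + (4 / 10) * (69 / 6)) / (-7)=-2179 / 805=-2.71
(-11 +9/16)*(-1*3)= 501/16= 31.31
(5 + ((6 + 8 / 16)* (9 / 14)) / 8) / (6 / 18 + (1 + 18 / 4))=3711 / 3920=0.95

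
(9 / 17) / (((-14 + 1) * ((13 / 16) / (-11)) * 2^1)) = 792 / 2873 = 0.28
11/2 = 5.50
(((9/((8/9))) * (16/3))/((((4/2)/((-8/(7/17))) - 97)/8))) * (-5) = 48960/2201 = 22.24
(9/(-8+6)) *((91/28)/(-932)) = 117/7456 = 0.02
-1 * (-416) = 416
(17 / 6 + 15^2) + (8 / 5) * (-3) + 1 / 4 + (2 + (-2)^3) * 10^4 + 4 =-3586363 / 60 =-59772.72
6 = 6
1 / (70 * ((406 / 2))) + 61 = 866811 / 14210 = 61.00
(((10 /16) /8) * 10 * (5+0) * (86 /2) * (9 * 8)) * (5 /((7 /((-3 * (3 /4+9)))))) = -28299375 /112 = -252672.99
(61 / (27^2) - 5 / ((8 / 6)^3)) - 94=-4480175 / 46656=-96.03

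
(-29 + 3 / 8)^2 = 819.39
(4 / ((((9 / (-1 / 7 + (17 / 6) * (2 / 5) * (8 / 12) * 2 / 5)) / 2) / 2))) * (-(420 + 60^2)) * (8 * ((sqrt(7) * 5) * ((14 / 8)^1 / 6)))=-1076288 * sqrt(7) / 81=-35155.44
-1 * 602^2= -362404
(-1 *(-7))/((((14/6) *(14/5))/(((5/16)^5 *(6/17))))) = 140625/124780544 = 0.00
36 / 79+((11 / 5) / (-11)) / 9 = 1541 / 3555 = 0.43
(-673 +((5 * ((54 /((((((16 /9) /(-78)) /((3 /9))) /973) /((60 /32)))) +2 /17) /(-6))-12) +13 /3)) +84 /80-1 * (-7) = 6527967807 /5440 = 1199994.08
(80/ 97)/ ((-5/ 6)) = -96/ 97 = -0.99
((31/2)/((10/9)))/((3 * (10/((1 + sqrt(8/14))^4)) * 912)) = 341 * sqrt(7)/372400 + 7223/2979200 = 0.00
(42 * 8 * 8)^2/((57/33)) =79478784/19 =4183093.89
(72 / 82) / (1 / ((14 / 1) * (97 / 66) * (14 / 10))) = 57036 / 2255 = 25.29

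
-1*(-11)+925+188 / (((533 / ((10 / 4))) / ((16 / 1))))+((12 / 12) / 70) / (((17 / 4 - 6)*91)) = 868489638 / 914095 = 950.11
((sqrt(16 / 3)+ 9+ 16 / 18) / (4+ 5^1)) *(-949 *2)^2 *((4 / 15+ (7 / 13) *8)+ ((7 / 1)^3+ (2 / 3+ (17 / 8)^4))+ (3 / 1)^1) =20563479925079 *sqrt(3) / 103680+ 1830149713332031 / 1244160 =1814520332.96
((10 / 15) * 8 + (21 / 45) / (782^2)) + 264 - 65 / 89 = 73094444721 / 272128180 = 268.60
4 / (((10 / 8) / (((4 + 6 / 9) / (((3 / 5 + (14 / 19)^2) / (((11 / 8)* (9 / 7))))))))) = 47652 / 2063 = 23.10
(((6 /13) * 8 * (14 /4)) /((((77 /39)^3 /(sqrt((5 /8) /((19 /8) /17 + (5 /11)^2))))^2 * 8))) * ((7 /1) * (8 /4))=138043024470 /200337180659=0.69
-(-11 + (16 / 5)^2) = 19 / 25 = 0.76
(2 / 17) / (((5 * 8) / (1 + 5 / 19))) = 6 / 1615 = 0.00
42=42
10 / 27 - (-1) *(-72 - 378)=-449.63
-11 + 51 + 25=65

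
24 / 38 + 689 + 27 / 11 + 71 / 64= 9272183 / 13376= 693.20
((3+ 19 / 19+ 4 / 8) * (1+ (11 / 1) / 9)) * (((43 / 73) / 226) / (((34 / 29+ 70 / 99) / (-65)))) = -40122225 / 44511604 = -0.90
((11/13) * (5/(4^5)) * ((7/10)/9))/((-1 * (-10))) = 77/2396160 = 0.00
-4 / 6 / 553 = -2 / 1659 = -0.00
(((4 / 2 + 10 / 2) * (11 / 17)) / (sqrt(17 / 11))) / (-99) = -7 * sqrt(187) / 2601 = -0.04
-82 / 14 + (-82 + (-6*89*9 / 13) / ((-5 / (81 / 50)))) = 363126 / 11375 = 31.92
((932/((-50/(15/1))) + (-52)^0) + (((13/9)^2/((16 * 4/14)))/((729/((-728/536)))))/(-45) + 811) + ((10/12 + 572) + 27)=6450387211381/5697047520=1132.23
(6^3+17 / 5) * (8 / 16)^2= 1097 / 20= 54.85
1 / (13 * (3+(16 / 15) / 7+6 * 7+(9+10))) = 105 / 87568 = 0.00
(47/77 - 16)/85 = -237/1309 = -0.18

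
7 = 7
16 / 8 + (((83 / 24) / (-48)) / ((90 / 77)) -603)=-601.06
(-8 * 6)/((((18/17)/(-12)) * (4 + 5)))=544/9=60.44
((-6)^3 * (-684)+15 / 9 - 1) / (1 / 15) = 2216170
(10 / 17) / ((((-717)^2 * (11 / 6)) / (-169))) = -3380 / 32044881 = -0.00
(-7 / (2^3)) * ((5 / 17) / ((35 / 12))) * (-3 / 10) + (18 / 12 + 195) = 66819 / 340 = 196.53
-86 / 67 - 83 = -5647 / 67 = -84.28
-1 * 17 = -17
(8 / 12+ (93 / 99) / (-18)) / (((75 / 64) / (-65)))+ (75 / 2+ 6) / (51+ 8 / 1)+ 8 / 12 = -3435815 / 105138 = -32.68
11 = 11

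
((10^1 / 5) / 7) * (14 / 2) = 2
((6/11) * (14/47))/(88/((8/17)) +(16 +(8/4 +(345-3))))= 84/282799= 0.00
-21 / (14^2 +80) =-7 / 92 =-0.08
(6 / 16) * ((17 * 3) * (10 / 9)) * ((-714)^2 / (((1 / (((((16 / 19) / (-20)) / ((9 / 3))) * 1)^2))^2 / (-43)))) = -2650032896 / 146611125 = -18.08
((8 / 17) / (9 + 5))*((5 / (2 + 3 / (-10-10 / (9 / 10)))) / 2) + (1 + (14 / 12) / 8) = 2401585 / 2016336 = 1.19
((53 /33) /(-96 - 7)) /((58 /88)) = -212 /8961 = -0.02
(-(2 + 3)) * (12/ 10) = -6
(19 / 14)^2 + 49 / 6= 5885 / 588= 10.01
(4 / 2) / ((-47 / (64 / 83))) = -128 / 3901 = -0.03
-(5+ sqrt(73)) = -sqrt(73)- 5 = -13.54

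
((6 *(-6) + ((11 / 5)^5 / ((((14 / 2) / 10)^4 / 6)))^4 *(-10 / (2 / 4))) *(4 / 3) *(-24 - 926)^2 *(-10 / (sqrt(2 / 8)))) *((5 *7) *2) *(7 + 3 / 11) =35204205177348501129578120745200640000 / 52223176609373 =674110758153881834017002.10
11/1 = 11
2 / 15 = 0.13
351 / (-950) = -351 / 950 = -0.37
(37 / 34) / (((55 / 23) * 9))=851 / 16830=0.05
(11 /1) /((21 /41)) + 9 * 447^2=37764352 /21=1798302.48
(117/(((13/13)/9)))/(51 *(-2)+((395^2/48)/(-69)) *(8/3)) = -1307826/282709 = -4.63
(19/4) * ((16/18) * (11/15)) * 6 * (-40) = -6688/9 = -743.11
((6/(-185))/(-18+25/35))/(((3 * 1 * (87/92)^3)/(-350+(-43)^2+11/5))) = 3030653696/2729738825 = 1.11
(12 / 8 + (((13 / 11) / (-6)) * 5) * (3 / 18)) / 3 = 529 / 1188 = 0.45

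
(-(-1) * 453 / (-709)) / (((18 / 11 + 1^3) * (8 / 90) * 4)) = -224235 / 328976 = -0.68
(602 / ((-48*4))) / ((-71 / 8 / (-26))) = -3913 / 426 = -9.19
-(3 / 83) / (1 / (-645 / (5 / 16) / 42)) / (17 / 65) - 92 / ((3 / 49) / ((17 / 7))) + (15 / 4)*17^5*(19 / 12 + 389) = 985950502230149 / 474096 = 2079643157.15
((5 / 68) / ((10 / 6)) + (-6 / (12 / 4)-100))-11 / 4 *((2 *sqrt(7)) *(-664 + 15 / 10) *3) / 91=-6933 / 68 + 43725 *sqrt(7) / 364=215.86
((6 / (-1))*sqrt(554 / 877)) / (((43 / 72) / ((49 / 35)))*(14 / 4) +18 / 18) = -864*sqrt(485858) / 314843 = -1.91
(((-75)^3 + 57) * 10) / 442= -2109090 / 221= -9543.39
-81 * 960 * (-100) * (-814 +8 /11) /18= -3864672000 /11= -351333818.18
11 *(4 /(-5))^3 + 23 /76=-5.33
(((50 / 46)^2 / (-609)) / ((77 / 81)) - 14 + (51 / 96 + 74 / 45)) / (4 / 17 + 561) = -2393891389741 / 113605360212960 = -0.02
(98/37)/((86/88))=2.71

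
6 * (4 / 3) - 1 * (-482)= 490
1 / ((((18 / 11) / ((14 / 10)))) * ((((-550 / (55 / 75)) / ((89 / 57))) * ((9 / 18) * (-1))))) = 6853 / 1923750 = 0.00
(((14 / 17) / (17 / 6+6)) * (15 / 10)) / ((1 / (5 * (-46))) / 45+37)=186300 / 49291007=0.00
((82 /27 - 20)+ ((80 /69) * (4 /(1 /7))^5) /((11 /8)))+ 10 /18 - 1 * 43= 14511976.85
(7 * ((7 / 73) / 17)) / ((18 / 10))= 245 / 11169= 0.02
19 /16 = 1.19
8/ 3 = 2.67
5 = 5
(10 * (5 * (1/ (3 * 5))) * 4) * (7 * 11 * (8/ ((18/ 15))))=61600/ 9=6844.44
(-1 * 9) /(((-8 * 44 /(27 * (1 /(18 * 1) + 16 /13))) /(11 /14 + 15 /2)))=33669 /4576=7.36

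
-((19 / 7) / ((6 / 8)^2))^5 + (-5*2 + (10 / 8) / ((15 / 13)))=-2625.08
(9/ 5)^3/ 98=729/ 12250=0.06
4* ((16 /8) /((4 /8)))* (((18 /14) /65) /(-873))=-16 /44135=-0.00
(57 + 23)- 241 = -161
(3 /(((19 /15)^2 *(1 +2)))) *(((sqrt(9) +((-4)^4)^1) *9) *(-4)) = -2097900 /361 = -5811.36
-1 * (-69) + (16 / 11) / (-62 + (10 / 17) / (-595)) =23791871 / 344927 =68.98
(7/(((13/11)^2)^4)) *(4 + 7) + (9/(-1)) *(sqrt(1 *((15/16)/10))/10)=16505633837/815730721 - 9 *sqrt(6)/80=19.96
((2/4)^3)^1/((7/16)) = 0.29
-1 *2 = -2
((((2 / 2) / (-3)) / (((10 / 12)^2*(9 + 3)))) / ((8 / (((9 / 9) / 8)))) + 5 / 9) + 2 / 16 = 9791 / 14400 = 0.68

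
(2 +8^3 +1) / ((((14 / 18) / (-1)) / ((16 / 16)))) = -4635 / 7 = -662.14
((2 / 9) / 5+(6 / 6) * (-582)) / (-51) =26188 / 2295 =11.41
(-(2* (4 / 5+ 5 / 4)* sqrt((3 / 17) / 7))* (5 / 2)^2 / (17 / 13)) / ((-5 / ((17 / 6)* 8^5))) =1091584* sqrt(357) / 357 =57772.75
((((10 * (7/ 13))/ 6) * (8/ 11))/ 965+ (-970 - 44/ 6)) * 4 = -107893616/ 27599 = -3909.33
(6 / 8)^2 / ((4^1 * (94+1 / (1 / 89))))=3 / 3904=0.00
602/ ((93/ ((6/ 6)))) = 602/ 93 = 6.47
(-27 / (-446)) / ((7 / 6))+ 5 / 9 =8534 / 14049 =0.61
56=56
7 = 7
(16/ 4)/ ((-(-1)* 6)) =2/ 3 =0.67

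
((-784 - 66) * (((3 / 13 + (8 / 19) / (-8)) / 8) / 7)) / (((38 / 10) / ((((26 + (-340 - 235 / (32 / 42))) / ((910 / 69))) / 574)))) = 3212524425 / 54910052288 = 0.06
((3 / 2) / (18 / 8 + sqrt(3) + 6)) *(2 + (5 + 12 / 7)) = 4026 / 2429 - 488 *sqrt(3) / 2429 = 1.31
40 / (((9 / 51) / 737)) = 501160 / 3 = 167053.33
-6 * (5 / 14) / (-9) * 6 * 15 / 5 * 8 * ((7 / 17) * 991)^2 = 1649896080 / 289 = 5708982.98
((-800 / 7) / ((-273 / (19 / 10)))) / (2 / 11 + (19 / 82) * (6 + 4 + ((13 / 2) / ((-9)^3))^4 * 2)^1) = 1032592511191760640 / 3244094112765186317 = 0.32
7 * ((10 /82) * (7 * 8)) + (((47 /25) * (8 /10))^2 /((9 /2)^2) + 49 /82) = 5034858457 /103781250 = 48.51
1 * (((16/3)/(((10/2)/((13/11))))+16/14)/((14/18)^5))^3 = 163129408996720890880512/270927312352350952375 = 602.12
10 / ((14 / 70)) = 50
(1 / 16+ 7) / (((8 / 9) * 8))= 1017 / 1024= 0.99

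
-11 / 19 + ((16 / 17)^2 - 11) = -10.69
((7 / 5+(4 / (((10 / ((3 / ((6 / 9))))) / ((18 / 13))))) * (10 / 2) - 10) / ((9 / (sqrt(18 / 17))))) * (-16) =-7.06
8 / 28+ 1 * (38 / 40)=173 / 140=1.24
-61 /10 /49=-61 /490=-0.12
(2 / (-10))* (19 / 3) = -19 / 15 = -1.27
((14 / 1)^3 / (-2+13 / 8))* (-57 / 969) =21952 / 51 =430.43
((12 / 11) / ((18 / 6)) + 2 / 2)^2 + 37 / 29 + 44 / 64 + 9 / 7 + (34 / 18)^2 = 276204065 / 31833648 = 8.68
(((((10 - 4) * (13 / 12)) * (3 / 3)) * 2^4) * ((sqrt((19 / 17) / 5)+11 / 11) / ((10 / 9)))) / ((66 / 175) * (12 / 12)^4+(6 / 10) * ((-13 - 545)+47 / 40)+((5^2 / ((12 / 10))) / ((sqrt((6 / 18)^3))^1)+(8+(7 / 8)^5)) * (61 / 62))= -153969839282817073152 / 477824752055591591809 - 153969839282817073152 * sqrt(1615) / 40615103924725285303765 - 29101364273479680000 * sqrt(3) / 477824752055591591809 - 5820272854695936000 * sqrt(4845) / 8123020784945057060753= -0.63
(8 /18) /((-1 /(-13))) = 52 /9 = 5.78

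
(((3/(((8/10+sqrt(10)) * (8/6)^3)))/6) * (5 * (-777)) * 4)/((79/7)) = 407925/16432 - 2039625 * sqrt(10)/65728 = -73.30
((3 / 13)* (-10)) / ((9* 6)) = -5 / 117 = -0.04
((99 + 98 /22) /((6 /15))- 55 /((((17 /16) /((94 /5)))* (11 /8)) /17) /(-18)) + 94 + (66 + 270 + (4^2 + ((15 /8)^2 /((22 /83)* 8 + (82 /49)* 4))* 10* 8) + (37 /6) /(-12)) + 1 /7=139577805847 /99370656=1404.62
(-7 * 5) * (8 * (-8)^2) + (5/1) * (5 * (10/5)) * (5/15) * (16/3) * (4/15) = -17896.30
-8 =-8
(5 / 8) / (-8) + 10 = 635 / 64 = 9.92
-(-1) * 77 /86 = 77 /86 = 0.90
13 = 13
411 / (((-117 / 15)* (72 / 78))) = -685 / 12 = -57.08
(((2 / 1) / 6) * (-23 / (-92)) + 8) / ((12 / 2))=97 / 72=1.35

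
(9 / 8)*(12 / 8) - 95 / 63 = 181 / 1008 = 0.18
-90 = -90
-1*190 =-190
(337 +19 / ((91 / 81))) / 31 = 11.42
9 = 9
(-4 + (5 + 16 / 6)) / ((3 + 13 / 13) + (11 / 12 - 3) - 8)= -44 / 73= -0.60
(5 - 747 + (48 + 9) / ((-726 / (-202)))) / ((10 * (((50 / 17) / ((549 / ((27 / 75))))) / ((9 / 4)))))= -820025379 / 9680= -84713.37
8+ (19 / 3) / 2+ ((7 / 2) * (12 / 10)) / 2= 199 / 15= 13.27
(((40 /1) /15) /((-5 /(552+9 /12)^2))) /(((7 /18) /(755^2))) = -1671947509815 /7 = -238849644259.29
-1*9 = -9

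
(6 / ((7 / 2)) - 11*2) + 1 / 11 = -1555 / 77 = -20.19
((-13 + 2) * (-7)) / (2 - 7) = -77 / 5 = -15.40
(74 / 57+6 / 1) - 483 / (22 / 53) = -1449991 / 1254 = -1156.29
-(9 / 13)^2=-81 / 169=-0.48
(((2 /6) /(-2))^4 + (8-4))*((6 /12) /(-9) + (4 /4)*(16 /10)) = 144143 /23328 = 6.18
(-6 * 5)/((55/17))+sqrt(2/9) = -8.80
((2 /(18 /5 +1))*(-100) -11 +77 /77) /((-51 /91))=37310 /391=95.42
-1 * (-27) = 27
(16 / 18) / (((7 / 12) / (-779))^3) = -2116944482.52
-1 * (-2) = 2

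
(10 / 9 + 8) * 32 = 291.56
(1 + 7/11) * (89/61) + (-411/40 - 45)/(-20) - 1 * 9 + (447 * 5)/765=-25383769/27376800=-0.93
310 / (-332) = -155 / 166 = -0.93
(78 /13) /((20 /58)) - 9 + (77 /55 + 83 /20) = 13.95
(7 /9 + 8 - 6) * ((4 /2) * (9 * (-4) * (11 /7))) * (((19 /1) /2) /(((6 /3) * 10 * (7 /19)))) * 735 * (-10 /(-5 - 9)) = -1489125 /7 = -212732.14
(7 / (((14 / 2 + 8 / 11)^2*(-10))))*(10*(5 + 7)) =-10164 / 7225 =-1.41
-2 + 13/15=-17/15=-1.13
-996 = -996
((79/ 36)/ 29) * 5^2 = 1975/ 1044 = 1.89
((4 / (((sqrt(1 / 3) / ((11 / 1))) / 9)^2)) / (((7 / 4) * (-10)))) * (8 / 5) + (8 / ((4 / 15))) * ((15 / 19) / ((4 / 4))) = -35675298 / 3325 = -10729.41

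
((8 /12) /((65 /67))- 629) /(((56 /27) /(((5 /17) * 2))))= -157527 /884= -178.20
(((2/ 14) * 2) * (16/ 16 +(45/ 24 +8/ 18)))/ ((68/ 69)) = 5497/ 5712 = 0.96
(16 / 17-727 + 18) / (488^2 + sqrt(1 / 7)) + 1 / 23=12037* sqrt(7) / 6748795203567 + 6287282371759 / 155222289682041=0.04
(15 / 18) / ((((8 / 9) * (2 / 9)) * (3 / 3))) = 135 / 32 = 4.22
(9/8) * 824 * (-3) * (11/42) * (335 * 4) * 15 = -102479850/7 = -14639978.57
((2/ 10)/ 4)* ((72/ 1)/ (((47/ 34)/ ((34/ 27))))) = 2312/ 705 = 3.28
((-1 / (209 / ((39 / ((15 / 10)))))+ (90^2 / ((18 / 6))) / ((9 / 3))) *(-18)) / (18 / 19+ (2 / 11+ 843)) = -3385332 / 176423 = -19.19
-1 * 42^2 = -1764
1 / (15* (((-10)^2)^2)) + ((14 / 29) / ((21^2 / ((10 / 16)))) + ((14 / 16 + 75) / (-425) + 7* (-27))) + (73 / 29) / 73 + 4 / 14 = -41898067771 / 221850000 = -188.86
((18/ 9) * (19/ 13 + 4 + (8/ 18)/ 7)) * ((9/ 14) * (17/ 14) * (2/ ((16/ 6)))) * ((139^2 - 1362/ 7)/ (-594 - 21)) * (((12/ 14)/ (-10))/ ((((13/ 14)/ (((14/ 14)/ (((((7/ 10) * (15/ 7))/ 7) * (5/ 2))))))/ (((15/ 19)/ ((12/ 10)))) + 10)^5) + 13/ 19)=-3484828938909250054978405666925/ 25314655623365954097966238616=-137.66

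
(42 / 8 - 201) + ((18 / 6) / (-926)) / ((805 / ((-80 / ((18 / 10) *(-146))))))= -12782410091 / 65299668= -195.75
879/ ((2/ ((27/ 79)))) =23733/ 158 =150.21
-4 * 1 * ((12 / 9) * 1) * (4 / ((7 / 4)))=-256 / 21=-12.19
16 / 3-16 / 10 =56 / 15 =3.73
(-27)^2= 729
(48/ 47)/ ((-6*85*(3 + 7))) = -0.00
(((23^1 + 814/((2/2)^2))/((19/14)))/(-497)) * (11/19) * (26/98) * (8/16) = -119691/1255919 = -0.10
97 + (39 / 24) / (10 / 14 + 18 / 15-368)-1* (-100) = 20192833 / 102504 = 197.00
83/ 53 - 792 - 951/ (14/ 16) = -696475/ 371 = -1877.29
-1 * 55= -55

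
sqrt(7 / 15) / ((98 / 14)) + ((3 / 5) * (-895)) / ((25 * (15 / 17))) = -3043 / 125 + sqrt(105) / 105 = -24.25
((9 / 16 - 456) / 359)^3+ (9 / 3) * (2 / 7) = -1571507497617 / 1326604095488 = -1.18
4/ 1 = 4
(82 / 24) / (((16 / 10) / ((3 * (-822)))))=-84255 / 16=-5265.94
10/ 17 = 0.59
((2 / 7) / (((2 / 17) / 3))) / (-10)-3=-261 / 70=-3.73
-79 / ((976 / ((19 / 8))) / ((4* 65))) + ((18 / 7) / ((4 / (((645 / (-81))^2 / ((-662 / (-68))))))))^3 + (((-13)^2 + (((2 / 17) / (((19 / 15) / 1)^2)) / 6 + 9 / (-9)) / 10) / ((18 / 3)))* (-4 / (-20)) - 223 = -383959261777707636886219201 / 1979744309373796282144800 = -193.94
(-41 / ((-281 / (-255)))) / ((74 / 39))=-407745 / 20794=-19.61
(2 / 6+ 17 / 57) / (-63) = -0.01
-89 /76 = -1.17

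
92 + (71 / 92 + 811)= 83147 / 92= 903.77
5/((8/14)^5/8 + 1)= 4.96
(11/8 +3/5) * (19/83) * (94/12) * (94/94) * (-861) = -20246989/6640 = -3049.25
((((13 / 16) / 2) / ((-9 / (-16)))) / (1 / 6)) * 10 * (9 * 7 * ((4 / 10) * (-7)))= -7644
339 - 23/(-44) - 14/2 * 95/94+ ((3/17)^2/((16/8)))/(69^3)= 7252324084901/21814895652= 332.45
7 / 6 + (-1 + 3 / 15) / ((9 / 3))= 9 / 10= 0.90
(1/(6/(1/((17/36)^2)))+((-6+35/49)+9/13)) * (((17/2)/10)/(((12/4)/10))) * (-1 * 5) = 252865/4641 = 54.49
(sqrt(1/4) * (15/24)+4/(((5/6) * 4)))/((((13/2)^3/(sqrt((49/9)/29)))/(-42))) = -5929 * sqrt(29)/318565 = -0.10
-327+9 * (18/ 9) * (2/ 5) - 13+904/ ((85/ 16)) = -13824/ 85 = -162.64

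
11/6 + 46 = 287/6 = 47.83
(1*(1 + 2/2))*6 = 12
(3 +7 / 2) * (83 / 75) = 1079 / 150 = 7.19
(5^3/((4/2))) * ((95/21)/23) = 12.29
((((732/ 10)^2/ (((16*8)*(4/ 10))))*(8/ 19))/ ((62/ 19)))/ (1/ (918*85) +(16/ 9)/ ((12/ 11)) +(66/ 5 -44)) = -29034963/ 62720936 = -0.46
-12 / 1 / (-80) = 3 / 20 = 0.15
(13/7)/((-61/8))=-104/427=-0.24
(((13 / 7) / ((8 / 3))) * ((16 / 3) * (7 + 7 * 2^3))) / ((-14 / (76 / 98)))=-4446 / 343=-12.96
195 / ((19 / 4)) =780 / 19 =41.05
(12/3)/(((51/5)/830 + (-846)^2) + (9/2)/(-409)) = 848675/151852569348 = 0.00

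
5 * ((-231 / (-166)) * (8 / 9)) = 6.18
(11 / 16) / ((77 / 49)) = 7 / 16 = 0.44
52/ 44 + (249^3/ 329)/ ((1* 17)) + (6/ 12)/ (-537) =182465501629/ 66075702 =2761.46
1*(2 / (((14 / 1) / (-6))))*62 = -372 / 7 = -53.14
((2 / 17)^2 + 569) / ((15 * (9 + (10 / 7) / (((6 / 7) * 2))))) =65778 / 17051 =3.86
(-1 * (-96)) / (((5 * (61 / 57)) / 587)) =3212064 / 305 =10531.36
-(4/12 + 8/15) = -0.87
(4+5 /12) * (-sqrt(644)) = -53 * sqrt(161) /6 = -112.08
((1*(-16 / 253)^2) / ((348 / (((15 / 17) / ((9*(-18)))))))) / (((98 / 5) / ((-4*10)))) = 16000 / 125247498453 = 0.00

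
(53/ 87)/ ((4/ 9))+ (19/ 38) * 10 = 739/ 116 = 6.37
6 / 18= 1 / 3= 0.33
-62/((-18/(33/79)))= 341/237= 1.44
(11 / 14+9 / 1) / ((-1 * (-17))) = 137 / 238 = 0.58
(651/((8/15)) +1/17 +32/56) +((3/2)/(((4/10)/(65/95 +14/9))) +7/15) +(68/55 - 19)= 1206101641/994840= 1212.36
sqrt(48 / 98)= 2 * sqrt(6) / 7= 0.70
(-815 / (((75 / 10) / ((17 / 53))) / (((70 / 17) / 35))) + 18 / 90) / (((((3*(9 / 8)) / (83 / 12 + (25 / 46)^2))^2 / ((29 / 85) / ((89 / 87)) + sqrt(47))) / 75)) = -129993394318480*sqrt(47) / 97309950453 - 21864888924368336 / 49076651678463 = -9603.79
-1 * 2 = -2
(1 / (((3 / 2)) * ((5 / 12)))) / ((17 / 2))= 16 / 85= 0.19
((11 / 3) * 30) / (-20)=-11 / 2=-5.50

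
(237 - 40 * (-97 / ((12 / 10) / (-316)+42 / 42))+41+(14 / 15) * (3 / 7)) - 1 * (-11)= 4184.19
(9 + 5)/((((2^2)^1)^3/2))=7/16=0.44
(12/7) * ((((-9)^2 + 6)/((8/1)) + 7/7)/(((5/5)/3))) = 855/14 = 61.07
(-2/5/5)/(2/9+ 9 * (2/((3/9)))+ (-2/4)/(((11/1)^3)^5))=-150380934098963436/101924855333741884175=-0.00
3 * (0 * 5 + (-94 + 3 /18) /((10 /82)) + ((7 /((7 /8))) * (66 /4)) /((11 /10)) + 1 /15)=-19481 /10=-1948.10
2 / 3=0.67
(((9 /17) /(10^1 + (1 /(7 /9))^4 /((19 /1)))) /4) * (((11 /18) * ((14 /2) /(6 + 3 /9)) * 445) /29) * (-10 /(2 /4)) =-1234053975 /456272486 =-2.70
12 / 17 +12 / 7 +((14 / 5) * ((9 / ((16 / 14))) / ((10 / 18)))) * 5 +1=480451 / 2380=201.87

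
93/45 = 31/15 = 2.07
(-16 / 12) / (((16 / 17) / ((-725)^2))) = -8935625 / 12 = -744635.42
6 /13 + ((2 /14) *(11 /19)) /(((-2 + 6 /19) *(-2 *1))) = 2831 /5824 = 0.49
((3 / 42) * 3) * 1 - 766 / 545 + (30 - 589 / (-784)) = 12630421 / 427280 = 29.56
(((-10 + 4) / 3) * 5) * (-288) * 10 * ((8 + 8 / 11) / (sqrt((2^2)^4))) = 172800 / 11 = 15709.09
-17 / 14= -1.21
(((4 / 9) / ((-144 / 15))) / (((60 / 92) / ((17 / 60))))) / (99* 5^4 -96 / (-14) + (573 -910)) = -161 / 492648480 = -0.00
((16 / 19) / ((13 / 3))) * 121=5808 / 247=23.51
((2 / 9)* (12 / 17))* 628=5024 / 51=98.51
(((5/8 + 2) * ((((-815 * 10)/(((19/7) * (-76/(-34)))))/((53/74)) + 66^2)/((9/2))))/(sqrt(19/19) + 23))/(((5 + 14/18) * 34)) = 166106143/541234304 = 0.31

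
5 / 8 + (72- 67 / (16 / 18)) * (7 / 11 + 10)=-388 / 11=-35.27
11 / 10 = 1.10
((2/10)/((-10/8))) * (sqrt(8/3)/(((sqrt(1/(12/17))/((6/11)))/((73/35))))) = -7008 * sqrt(34)/163625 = -0.25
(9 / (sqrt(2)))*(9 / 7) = 81*sqrt(2) / 14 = 8.18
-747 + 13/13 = -746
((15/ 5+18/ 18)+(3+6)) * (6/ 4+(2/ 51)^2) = 101543/ 5202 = 19.52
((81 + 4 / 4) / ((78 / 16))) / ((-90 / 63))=-2296 / 195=-11.77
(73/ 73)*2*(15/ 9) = 10/ 3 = 3.33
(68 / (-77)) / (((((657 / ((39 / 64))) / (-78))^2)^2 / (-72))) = 124806800313 / 71652624203776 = 0.00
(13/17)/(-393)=-13/6681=-0.00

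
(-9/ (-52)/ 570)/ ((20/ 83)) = 249/ 197600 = 0.00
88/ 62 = 44/ 31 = 1.42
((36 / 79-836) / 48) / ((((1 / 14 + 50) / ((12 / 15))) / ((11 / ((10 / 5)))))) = -1270654 / 830685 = -1.53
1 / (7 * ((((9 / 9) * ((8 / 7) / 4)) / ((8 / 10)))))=2 / 5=0.40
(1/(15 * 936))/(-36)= -1/505440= -0.00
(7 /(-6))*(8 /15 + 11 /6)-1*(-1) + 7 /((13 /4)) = 919 /2340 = 0.39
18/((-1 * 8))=-9/4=-2.25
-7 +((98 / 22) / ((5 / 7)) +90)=4908 / 55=89.24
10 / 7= 1.43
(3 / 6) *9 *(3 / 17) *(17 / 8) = 27 / 16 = 1.69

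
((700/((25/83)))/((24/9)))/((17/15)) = 26145/34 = 768.97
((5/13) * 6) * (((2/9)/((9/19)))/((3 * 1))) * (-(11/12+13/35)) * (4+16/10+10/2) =-544787/110565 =-4.93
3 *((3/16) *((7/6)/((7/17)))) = 51/32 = 1.59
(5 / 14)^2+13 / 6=1349 / 588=2.29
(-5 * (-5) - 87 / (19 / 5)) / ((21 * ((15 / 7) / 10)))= 80 / 171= 0.47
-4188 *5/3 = -6980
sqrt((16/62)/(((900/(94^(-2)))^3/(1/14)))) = 0.00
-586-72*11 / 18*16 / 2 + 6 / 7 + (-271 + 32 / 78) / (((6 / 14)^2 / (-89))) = 319848871 / 2457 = 130178.62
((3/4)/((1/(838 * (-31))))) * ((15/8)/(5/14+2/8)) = -4091535/68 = -60169.63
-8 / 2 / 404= -1 / 101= -0.01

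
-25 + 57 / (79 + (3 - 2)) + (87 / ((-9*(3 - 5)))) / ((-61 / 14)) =-371809 / 14640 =-25.40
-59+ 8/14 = -409/7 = -58.43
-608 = -608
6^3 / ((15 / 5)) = 72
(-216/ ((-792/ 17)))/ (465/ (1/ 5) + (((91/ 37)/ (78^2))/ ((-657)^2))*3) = 127065379428/ 63719550566177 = 0.00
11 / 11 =1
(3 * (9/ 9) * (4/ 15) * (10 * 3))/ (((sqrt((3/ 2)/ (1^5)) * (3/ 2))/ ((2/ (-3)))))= -32 * sqrt(6)/ 9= -8.71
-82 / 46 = -41 / 23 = -1.78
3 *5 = 15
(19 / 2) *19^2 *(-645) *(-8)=17696220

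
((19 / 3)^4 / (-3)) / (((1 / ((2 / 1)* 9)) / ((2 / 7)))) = -521284 / 189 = -2758.12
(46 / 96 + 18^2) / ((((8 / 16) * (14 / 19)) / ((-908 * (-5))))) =47982125 / 12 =3998510.42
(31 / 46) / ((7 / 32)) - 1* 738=-734.92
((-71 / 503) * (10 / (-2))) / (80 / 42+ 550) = 1491 / 1165954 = 0.00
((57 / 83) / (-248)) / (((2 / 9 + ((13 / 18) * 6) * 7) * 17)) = -513 / 96230200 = -0.00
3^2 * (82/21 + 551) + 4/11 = 384577/77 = 4994.51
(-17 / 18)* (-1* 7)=119 / 18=6.61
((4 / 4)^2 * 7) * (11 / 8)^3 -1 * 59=-20891 / 512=-40.80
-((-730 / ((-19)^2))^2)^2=-283982410000 / 16983563041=-16.72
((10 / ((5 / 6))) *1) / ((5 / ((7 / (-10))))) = -42 / 25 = -1.68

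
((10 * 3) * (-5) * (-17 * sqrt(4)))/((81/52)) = 88400/27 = 3274.07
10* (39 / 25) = 78 / 5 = 15.60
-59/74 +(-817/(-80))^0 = 15/74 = 0.20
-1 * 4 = -4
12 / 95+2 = 202 / 95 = 2.13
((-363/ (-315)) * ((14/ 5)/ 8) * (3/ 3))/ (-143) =-11/ 3900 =-0.00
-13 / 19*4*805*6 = -251160 / 19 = -13218.95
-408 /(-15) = 136 /5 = 27.20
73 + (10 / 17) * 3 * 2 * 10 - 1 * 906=-13561 / 17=-797.71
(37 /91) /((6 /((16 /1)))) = 1.08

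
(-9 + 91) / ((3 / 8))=656 / 3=218.67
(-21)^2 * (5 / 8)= 2205 / 8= 275.62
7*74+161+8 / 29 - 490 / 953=18758937 / 27637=678.76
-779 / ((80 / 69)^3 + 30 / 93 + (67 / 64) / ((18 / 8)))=-126930621456 / 382326017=-332.00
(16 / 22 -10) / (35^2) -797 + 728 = -929877 / 13475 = -69.01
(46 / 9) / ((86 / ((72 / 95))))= 184 / 4085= 0.05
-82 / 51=-1.61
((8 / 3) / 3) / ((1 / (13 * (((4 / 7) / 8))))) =52 / 63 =0.83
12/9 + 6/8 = 25/12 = 2.08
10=10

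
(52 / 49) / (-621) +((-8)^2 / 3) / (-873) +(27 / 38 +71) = 2680070963 / 37387098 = 71.68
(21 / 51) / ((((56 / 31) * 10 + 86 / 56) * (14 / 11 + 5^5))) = 66836 / 9946020969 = 0.00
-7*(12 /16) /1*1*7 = -147 /4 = -36.75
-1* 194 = -194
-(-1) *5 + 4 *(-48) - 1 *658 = -845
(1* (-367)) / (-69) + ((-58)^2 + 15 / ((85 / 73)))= 3967322 / 1173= 3382.20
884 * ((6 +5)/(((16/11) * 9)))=26741/36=742.81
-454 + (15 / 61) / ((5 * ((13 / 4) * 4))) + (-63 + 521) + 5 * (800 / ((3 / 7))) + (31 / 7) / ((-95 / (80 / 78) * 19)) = 56133562547 / 6011733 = 9337.33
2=2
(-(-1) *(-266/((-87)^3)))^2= 70756/433626201009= 0.00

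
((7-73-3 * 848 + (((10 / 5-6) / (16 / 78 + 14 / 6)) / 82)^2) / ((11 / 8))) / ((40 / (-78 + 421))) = -1638815863202 / 100683495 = -16276.91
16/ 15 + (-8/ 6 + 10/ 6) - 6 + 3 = -1.60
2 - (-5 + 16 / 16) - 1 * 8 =-2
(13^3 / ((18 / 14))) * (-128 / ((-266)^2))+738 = 16714030 / 22743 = 734.91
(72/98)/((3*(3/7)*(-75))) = -4/525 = -0.01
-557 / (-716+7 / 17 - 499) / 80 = 9469 / 1651840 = 0.01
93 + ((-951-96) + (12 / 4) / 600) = -190799 / 200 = -954.00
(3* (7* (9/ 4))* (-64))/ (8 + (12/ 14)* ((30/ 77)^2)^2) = -93014946486/ 246678787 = -377.07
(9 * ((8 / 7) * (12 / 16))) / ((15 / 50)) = 180 / 7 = 25.71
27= 27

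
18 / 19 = 0.95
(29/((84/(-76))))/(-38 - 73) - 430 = -429.76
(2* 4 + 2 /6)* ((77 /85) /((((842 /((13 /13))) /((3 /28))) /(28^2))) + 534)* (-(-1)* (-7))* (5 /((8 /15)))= -2090421375 /7157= -292080.67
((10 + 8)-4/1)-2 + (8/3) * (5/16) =77/6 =12.83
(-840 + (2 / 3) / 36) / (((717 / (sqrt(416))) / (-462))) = 13970572* sqrt(26) / 6453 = 11039.24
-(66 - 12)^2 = -2916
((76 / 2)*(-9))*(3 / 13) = -1026 / 13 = -78.92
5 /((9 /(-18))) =-10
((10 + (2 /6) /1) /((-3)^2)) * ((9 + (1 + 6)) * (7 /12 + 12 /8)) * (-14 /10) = -4340 /81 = -53.58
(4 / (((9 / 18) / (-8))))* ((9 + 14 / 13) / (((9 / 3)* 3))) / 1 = -8384 / 117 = -71.66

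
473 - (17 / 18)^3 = 2753623 / 5832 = 472.16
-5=-5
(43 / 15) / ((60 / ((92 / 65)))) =989 / 14625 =0.07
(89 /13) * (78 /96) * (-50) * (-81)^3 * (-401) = -474164946225 /8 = -59270618278.12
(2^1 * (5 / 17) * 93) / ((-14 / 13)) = -6045 / 119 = -50.80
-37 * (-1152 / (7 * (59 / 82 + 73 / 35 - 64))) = -5825280 / 58543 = -99.50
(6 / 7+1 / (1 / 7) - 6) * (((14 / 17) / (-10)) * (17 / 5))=-13 / 25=-0.52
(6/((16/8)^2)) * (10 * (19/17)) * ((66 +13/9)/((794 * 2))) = 57665/80988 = 0.71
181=181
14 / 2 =7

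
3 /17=0.18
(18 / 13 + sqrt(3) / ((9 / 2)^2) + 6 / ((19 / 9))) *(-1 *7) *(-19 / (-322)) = -522 / 299 - 38 *sqrt(3) / 1863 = -1.78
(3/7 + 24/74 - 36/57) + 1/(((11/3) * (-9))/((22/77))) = 18295/162393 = 0.11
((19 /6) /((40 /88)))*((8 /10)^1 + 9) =10241 /150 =68.27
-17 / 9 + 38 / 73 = -899 / 657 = -1.37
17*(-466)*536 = -4246192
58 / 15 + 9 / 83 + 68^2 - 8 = 5751869 / 1245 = 4619.98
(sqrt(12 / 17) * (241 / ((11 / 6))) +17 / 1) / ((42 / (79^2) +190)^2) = 662151377 / 1406197532224 +28160908563 * sqrt(51) / 65739734631472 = 0.00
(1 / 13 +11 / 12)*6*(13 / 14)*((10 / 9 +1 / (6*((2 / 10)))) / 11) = 775 / 792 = 0.98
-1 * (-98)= 98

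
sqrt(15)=3.87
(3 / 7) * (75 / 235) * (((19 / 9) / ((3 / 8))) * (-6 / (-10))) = 152 / 329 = 0.46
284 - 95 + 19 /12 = 2287 /12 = 190.58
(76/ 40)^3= 6859/ 1000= 6.86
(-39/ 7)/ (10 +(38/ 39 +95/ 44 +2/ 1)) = -66924/ 181783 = -0.37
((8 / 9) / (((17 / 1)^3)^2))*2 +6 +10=3475809952 / 217238121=16.00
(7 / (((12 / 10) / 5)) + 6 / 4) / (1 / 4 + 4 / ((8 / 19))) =368 / 117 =3.15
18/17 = 1.06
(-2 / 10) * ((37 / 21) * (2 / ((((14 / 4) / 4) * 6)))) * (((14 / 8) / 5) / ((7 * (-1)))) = 74 / 11025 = 0.01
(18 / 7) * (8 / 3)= 48 / 7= 6.86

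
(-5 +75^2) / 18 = 2810 / 9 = 312.22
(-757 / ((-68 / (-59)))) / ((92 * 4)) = -44663 / 25024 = -1.78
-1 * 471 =-471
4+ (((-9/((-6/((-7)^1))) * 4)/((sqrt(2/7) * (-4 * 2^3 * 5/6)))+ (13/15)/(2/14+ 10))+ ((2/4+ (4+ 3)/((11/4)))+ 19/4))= 63 * sqrt(14)/80+ 556739/46860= 14.83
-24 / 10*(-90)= 216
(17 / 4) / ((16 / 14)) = 119 / 32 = 3.72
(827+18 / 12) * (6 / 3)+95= 1752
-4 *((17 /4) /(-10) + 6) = -223 /10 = -22.30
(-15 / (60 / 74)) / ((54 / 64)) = -592 / 27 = -21.93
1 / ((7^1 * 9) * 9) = 1 / 567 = 0.00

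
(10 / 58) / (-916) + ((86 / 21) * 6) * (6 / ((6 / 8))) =36552029 / 185948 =196.57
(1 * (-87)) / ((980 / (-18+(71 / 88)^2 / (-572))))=1387428411 / 868195328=1.60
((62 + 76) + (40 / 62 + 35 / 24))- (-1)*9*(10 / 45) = 105725 / 744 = 142.10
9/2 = 4.50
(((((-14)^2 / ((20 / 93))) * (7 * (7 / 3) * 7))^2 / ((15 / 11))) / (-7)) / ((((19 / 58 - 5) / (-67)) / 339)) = -187318069244675446 / 33875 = -5529684700949.83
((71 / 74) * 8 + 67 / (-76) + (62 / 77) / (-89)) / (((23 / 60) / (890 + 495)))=2716377391275 / 110806157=24514.68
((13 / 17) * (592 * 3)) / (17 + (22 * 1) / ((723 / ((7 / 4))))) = 33385248 / 419203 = 79.64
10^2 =100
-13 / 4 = -3.25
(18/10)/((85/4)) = 36/425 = 0.08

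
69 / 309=23 / 103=0.22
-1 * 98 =-98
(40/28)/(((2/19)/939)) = 89205/7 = 12743.57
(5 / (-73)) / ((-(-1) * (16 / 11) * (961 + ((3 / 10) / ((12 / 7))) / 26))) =-3575 / 72959631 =-0.00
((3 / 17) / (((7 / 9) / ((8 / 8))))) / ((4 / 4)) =27 / 119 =0.23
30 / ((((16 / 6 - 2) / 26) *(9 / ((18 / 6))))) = 390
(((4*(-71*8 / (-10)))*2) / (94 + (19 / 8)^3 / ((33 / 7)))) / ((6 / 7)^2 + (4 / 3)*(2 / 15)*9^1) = 2.01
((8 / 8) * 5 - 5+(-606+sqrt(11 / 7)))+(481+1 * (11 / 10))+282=sqrt(77) / 7+1581 / 10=159.35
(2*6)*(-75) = -900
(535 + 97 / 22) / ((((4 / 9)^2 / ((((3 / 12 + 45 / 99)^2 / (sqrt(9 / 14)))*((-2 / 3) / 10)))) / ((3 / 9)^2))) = -11404187*sqrt(14) / 3407360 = -12.52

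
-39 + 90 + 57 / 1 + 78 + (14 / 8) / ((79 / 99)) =59469 / 316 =188.19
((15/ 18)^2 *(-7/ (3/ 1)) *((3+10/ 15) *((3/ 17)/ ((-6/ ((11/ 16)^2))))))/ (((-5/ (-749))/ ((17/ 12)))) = 34892165/ 1990656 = 17.53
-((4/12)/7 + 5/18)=-41/126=-0.33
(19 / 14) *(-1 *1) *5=-95 / 14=-6.79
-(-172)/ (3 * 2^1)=86/ 3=28.67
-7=-7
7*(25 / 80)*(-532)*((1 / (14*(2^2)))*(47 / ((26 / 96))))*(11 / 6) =-343805 / 52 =-6611.63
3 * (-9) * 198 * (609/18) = -180873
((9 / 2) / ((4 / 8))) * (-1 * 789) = -7101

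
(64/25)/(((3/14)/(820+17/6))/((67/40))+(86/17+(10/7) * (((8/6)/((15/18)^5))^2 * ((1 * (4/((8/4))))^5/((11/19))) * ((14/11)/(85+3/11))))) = 1082474277500000/7624512277767893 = 0.14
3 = 3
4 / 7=0.57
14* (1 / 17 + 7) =1680 / 17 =98.82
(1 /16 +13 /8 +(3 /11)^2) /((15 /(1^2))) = 1137 /9680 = 0.12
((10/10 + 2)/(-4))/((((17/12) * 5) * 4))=-9/340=-0.03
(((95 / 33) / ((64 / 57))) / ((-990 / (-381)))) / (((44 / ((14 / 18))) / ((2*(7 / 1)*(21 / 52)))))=15725521 / 159464448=0.10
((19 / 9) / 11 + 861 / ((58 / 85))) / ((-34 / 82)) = -3043.65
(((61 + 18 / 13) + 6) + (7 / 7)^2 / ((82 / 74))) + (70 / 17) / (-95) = 11920928 / 172159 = 69.24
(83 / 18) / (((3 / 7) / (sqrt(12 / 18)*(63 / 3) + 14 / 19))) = 4067 / 513 + 4067*sqrt(6) / 54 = 192.41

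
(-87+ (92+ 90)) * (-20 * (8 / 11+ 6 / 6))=-36100 / 11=-3281.82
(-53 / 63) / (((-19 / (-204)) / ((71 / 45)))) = -255884 / 17955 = -14.25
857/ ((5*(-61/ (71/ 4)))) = -60847/ 1220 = -49.87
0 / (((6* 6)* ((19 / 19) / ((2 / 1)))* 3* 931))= 0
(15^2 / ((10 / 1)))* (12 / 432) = 0.62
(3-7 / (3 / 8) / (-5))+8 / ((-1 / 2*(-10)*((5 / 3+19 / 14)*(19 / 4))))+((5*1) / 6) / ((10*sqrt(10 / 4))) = sqrt(10) / 60+49549 / 7239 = 6.90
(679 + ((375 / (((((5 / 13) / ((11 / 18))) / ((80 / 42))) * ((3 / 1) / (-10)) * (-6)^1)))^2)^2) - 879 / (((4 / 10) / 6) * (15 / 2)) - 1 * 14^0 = 16334437427438908709320 / 103355177121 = 158041792220.20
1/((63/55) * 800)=11/10080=0.00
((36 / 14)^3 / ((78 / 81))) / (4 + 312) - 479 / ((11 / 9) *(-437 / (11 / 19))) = 1682025120 / 2924823083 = 0.58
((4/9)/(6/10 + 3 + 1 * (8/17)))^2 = 28900/2424249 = 0.01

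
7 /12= 0.58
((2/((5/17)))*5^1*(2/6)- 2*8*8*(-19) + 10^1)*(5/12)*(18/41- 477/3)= -19936400/123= -162084.55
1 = 1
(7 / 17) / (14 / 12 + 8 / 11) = 462 / 2125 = 0.22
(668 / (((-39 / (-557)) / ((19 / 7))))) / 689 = 7069444 / 188097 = 37.58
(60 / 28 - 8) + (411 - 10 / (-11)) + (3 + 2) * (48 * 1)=49746 / 77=646.05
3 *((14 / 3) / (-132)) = -7 / 66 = -0.11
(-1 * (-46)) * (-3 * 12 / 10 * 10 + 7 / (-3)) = -5290 / 3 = -1763.33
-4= -4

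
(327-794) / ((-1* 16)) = 467 / 16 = 29.19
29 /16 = 1.81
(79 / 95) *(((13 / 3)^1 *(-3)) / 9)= -1027 / 855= -1.20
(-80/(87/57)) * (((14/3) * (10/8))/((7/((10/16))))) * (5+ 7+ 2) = -33250/87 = -382.18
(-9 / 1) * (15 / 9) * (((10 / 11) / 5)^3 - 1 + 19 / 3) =-106600 / 1331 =-80.09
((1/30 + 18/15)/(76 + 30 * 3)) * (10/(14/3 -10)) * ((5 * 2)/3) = -185/3984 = -0.05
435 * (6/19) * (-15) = -39150/19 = -2060.53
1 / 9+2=19 / 9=2.11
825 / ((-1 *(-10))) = 165 / 2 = 82.50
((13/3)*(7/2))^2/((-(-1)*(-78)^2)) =49/1296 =0.04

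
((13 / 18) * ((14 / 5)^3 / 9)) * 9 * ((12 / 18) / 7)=5096 / 3375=1.51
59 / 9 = 6.56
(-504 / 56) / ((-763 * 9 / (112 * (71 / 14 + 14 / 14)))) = 680 / 763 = 0.89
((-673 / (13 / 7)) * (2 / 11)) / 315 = -1346 / 6435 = -0.21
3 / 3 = 1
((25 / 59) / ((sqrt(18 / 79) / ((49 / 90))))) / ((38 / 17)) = 4165*sqrt(158) / 242136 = 0.22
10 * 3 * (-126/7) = -540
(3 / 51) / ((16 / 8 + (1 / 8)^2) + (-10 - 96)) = -64 / 113135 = -0.00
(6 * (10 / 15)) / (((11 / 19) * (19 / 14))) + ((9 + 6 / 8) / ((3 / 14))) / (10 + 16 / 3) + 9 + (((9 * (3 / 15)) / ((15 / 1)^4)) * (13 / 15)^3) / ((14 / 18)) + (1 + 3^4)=7401050270239 / 74714062500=99.06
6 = 6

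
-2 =-2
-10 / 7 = -1.43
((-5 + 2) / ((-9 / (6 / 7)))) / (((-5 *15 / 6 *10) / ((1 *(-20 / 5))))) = 0.01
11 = 11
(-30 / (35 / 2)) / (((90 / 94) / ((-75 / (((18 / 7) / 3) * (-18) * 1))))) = -235 / 27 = -8.70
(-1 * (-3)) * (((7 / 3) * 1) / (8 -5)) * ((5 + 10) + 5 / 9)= 980 / 27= 36.30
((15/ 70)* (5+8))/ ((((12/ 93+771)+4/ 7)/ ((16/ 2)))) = 4836/ 167459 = 0.03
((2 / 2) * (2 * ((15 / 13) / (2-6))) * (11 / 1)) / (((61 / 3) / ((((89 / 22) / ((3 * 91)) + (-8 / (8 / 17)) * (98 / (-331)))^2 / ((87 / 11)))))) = -503551785285125 / 500750278057848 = -1.01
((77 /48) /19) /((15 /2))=77 /6840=0.01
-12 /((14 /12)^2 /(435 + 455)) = -384480 /49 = -7846.53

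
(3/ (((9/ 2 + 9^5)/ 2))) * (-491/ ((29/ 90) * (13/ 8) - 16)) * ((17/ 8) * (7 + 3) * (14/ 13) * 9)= 1262066400/ 1900984657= 0.66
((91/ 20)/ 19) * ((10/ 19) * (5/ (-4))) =-455/ 2888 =-0.16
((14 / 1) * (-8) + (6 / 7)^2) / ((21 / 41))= -223532 / 1029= -217.23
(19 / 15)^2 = 361 / 225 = 1.60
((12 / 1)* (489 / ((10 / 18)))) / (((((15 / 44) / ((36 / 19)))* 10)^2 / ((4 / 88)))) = 167308416 / 1128125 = 148.31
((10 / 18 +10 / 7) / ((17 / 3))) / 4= 125 / 1428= 0.09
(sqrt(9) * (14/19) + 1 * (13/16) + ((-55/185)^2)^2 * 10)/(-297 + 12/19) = -1766862599/168854409456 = -0.01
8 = 8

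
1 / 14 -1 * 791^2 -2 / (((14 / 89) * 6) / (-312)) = -8750277 / 14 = -625019.79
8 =8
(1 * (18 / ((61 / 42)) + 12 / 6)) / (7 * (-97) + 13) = -439 / 20313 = -0.02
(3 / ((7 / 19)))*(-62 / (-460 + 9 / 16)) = 1.10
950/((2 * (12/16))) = 633.33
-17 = -17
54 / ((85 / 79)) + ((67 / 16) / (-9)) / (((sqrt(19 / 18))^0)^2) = 608609 / 12240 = 49.72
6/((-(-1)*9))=2/3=0.67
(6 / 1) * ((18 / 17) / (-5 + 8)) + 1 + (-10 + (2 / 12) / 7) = -4897 / 714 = -6.86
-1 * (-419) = 419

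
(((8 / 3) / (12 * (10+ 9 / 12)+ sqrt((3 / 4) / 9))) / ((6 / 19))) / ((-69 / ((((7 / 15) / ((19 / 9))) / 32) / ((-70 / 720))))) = 1548 / 22964465-2 * sqrt(3) / 22964465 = 0.00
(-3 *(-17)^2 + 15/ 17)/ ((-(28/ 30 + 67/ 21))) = 1546020/ 7361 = 210.03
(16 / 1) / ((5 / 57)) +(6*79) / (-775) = 140886 / 775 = 181.79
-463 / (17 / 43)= -19909 / 17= -1171.12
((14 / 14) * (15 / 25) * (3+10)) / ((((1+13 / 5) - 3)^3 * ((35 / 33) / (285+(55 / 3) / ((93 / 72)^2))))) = 9684675 / 961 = 10077.71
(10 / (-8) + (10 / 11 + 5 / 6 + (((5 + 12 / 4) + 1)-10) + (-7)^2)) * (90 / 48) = 32005 / 352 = 90.92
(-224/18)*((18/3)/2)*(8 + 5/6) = -2968/9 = -329.78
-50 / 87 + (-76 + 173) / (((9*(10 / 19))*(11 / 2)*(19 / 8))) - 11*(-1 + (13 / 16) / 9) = 842153 / 76560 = 11.00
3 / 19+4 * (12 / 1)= 915 / 19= 48.16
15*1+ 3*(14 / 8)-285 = -1059 / 4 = -264.75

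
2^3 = 8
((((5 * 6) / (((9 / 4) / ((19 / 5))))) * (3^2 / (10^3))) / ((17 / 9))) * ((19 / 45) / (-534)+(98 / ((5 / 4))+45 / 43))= 1559718911 / 81323750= 19.18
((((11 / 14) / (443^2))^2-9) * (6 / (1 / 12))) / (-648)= 67938113881643 / 67938113881764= 1.00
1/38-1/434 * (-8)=369/8246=0.04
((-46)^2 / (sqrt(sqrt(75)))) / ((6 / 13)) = 13754*3^(3 / 4)*sqrt(5) / 45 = 1557.91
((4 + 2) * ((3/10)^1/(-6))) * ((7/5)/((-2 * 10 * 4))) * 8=21/500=0.04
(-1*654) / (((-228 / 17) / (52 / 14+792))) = 5160605 / 133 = 38801.54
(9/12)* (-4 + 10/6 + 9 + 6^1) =19/2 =9.50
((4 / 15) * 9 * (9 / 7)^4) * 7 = 78732 / 1715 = 45.91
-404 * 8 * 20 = -64640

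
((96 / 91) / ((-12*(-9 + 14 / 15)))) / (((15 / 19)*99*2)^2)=722 / 1618782165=0.00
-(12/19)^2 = -144/361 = -0.40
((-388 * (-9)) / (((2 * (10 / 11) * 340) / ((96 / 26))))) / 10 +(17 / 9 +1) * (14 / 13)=1292062 / 248625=5.20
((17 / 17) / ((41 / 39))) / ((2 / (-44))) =-858 / 41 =-20.93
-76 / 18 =-38 / 9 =-4.22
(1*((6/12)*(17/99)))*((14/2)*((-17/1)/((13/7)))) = -14161/2574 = -5.50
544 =544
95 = 95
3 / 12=1 / 4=0.25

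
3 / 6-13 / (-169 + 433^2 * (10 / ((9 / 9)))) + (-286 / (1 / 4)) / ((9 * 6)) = -698021353 / 33744978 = -20.69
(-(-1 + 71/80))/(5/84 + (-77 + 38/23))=-4347/2909140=-0.00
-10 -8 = -18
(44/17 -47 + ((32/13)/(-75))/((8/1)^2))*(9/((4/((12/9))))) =-1472267/11050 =-133.24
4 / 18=2 / 9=0.22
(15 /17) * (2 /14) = 15 /119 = 0.13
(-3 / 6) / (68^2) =-1 / 9248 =-0.00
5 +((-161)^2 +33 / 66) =51853 / 2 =25926.50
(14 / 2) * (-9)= -63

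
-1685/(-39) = 1685/39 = 43.21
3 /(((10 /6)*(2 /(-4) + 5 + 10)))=18 /145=0.12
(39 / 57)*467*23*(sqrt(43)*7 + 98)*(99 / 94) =96765669*sqrt(43) / 1786 + 677359683 / 893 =1113804.19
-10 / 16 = -5 / 8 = -0.62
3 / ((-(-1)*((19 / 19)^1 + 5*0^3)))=3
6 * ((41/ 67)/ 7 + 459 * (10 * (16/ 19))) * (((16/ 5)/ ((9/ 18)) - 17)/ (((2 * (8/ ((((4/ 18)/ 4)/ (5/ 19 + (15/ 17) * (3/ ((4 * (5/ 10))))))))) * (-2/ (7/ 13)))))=31034169239/ 214266000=144.84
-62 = -62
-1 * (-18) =18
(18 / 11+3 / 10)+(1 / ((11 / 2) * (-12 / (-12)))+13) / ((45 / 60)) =6439 / 330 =19.51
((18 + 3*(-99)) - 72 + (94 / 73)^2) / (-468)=1861643 / 2493972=0.75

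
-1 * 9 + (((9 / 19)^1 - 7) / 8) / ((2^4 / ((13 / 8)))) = -44179 / 4864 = -9.08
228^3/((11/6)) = 71114112/11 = 6464919.27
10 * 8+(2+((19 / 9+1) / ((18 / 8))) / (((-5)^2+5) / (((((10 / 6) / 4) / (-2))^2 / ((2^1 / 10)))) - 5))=22127302 / 269811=82.01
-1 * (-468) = 468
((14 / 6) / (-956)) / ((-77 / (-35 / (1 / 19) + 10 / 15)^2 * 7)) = 3972049 / 1987524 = 2.00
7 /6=1.17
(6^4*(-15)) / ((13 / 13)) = -19440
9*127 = 1143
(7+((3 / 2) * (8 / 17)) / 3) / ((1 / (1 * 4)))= 492 / 17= 28.94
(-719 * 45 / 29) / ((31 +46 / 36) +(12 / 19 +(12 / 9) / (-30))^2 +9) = -47304627750 / 1764771307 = -26.80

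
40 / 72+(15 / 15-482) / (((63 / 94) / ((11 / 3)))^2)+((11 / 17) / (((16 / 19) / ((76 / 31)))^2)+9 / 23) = -14390.26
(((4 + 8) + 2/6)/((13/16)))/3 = 5.06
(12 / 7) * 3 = 5.14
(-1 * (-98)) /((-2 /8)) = -392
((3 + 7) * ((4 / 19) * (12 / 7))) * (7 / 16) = 30 / 19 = 1.58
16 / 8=2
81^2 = 6561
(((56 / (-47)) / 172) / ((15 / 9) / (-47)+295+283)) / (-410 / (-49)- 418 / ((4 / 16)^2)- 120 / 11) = 11319 / 6318424721099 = 0.00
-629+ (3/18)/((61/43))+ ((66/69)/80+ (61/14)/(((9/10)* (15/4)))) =-6656535481/10606680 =-627.58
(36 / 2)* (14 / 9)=28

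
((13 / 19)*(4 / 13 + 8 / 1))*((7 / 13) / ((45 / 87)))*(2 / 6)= 2436 / 1235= 1.97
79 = 79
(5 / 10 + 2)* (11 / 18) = 55 / 36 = 1.53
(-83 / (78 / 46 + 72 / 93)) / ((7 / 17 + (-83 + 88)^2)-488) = 1006043 / 13848504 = 0.07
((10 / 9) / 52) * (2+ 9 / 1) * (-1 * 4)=-0.94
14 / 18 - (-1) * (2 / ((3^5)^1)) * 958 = 2105 / 243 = 8.66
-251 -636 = -887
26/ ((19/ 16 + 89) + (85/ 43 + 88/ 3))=0.21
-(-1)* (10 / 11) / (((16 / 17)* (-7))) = -85 / 616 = -0.14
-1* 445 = -445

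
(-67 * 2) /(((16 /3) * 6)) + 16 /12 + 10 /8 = -77 /48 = -1.60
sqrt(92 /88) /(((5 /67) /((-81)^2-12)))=438783 * sqrt(506) /110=89728.90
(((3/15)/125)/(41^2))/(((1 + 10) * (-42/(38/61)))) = -19/14804356875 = -0.00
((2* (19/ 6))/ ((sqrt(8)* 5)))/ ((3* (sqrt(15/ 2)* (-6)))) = -19* sqrt(15)/ 8100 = -0.01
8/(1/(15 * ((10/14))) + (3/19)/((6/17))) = 22800/1541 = 14.80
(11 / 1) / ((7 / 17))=187 / 7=26.71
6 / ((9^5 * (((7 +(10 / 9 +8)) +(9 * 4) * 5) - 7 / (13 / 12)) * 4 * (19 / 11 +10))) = 143 / 12520054494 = 0.00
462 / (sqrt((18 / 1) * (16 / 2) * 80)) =77 * sqrt(5) / 40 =4.30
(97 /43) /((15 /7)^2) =4753 /9675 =0.49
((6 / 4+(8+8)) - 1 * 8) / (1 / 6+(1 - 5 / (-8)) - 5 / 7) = 8.82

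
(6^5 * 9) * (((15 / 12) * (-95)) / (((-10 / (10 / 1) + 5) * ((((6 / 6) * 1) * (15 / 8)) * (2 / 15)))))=-8310600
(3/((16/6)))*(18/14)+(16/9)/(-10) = 3197/2520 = 1.27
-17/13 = -1.31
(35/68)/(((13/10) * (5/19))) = 665/442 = 1.50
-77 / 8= -9.62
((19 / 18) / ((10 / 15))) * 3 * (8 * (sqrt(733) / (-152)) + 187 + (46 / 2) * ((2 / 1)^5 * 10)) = 143393 / 4 - sqrt(733) / 4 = 35841.48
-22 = -22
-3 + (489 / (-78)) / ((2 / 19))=-3253 / 52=-62.56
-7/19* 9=-63/19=-3.32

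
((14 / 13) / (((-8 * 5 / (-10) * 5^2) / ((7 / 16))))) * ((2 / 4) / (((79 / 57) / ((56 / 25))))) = 19551 / 5135000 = 0.00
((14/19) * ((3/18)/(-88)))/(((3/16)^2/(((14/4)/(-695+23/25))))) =2450/12239667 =0.00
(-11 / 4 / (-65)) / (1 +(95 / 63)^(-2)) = 19855 / 675688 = 0.03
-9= -9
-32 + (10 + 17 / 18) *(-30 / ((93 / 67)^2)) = -202.41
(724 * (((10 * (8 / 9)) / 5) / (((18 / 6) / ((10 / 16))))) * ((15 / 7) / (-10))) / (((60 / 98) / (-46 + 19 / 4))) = 69685 / 18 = 3871.39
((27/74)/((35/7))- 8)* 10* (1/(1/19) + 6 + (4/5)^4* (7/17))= -784334061/393125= -1995.13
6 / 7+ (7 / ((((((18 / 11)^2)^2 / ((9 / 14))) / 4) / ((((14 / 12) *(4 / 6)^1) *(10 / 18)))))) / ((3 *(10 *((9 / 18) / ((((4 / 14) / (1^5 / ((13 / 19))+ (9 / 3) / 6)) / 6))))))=651816115 / 758897748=0.86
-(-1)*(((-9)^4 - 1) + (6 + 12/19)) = 124766/19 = 6566.63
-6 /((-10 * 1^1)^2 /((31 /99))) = -31 /1650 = -0.02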